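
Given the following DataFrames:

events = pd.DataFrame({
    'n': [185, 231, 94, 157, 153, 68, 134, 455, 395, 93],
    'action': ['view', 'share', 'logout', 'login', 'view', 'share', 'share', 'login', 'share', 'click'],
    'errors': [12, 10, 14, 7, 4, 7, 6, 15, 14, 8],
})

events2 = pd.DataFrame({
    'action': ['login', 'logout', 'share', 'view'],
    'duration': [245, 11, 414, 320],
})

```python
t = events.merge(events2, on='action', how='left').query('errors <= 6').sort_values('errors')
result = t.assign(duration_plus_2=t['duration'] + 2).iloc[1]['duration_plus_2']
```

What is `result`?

416.0

merge on 'action' (how='left') → 10 rows:
     n  action  errors  duration
0  185    view      12     320.0
1  231   share      10     414.0
2   94  logout      14      11.0
3  157   login       7     245.0
4  153    view       4     320.0
5   68   share       7     414.0
6  134   share       6     414.0
7  455   login      15     245.0
8  395   share      14     414.0
9   93   click       8       NaN
filter rows where errors <= 6:
     n action  errors  duration
4  153   view       4     320.0
6  134  share       6     414.0
sort by errors:
     n action  errors  duration
4  153   view       4     320.0
6  134  share       6     414.0
add column duration_plus_2 = t['duration'] + 2:
     n action  errors  duration  duration_plus_2
4  153   view       4     320.0            322.0
6  134  share       6     414.0            416.0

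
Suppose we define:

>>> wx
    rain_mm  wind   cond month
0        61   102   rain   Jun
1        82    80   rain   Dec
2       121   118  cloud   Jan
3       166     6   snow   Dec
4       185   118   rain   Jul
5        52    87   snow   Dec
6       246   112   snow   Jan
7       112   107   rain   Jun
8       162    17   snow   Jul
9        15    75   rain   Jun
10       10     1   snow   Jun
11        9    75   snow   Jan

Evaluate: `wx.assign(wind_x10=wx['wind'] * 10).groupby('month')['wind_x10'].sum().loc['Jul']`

1350

add column wind_x10 = wx['wind'] * 10:
    rain_mm  wind   cond month  wind_x10
0        61   102   rain   Jun      1020
1        82    80   rain   Dec       800
2       121   118  cloud   Jan      1180
3       166     6   snow   Dec        60
4       185   118   rain   Jul      1180
5        52    87   snow   Dec       870
6       246   112   snow   Jan      1120
7       112   107   rain   Jun      1070
8       162    17   snow   Jul       170
9        15    75   rain   Jun       750
10       10     1   snow   Jun        10
11        9    75   snow   Jan       750
group by month, sum of wind_x10:
month
Dec    1730
Jan    3050
Jul    1350
Jun    2850
Name: wind_x10, dtype: int64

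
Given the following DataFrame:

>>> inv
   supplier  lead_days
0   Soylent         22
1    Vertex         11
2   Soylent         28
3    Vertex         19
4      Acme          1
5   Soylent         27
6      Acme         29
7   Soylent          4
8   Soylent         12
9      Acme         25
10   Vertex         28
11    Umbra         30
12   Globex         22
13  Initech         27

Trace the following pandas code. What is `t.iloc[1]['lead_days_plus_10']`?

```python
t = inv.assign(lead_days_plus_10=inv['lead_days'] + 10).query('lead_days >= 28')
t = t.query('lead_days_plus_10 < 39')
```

38

add column lead_days_plus_10 = inv['lead_days'] + 10:
   supplier  lead_days  lead_days_plus_10
0   Soylent         22                 32
1    Vertex         11                 21
2   Soylent         28                 38
3    Vertex         19                 29
4      Acme          1                 11
5   Soylent         27                 37
6      Acme         29                 39
7   Soylent          4                 14
8   Soylent         12                 22
9      Acme         25                 35
10   Vertex         28                 38
11    Umbra         30                 40
12   Globex         22                 32
13  Initech         27                 37
filter rows where lead_days >= 28:
   supplier  lead_days  lead_days_plus_10
2   Soylent         28                 38
6      Acme         29                 39
10   Vertex         28                 38
11    Umbra         30                 40
filter rows where lead_days_plus_10 < 39:
   supplier  lead_days  lead_days_plus_10
2   Soylent         28                 38
10   Vertex         28                 38
Finally, value at position 1, column 'lead_days_plus_10' = 38.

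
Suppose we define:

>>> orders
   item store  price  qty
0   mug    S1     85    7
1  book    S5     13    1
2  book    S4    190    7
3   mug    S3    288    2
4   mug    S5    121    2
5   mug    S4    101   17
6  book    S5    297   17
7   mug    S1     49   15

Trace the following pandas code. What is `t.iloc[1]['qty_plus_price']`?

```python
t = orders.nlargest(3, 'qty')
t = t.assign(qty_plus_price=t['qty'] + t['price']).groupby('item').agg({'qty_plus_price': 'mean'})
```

91.0

take 3 rows with largest qty:
   item store  price  qty
5   mug    S4    101   17
6  book    S5    297   17
7   mug    S1     49   15
add column qty_plus_price = t['qty'] + t['price']:
   item store  price  qty  qty_plus_price
5   mug    S4    101   17             118
6  book    S5    297   17             314
7   mug    S1     49   15              64
group by item, mean of qty_plus_price:
      qty_plus_price
item                
book           314.0
mug             91.0
Reading off the value at position 1, column 'qty_plus_price', we get 91.0.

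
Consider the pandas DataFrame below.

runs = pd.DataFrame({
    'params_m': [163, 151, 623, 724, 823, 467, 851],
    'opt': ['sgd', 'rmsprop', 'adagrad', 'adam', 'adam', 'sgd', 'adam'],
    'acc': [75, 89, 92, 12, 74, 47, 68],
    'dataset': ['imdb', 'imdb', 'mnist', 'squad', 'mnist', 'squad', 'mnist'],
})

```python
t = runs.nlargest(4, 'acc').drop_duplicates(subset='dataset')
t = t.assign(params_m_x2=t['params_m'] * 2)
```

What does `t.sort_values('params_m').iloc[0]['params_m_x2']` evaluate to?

take 4 rows with largest acc:
   params_m      opt  acc dataset
2       623  adagrad   92   mnist
1       151  rmsprop   89    imdb
0       163      sgd   75    imdb
4       823     adam   74   mnist
drop duplicate dataset (keep=first):
   params_m      opt  acc dataset
2       623  adagrad   92   mnist
1       151  rmsprop   89    imdb
add column params_m_x2 = t['params_m'] * 2:
   params_m      opt  acc dataset  params_m_x2
2       623  adagrad   92   mnist         1246
1       151  rmsprop   89    imdb          302
sort by params_m:
   params_m      opt  acc dataset  params_m_x2
1       151  rmsprop   89    imdb          302
2       623  adagrad   92   mnist         1246

302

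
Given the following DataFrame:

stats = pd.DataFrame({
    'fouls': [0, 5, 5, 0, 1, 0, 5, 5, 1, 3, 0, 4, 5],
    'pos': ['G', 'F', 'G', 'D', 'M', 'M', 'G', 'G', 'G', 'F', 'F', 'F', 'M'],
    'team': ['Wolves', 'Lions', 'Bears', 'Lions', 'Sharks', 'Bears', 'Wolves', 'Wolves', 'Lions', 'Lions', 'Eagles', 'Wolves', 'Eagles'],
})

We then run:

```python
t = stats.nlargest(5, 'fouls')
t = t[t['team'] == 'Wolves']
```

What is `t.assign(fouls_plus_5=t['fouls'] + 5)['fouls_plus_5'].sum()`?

take 5 rows with largest fouls:
    fouls pos    team
1       5   F   Lions
2       5   G   Bears
6       5   G  Wolves
7       5   G  Wolves
12      5   M  Eagles
filter rows where team == 'Wolves':
   fouls pos    team
6      5   G  Wolves
7      5   G  Wolves
add column fouls_plus_5 = t['fouls'] + 5:
   fouls pos    team  fouls_plus_5
6      5   G  Wolves            10
7      5   G  Wolves            10

20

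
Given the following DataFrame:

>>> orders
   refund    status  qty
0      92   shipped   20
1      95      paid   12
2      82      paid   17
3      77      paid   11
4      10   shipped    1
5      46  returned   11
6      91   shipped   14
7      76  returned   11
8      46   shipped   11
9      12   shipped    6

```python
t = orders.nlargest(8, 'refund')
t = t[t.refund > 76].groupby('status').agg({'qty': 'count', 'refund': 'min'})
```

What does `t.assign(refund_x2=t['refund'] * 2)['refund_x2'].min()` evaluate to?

154

take 8 rows with largest refund:
   refund    status  qty
1      95      paid   12
0      92   shipped   20
6      91   shipped   14
2      82      paid   17
3      77      paid   11
7      76  returned   11
5      46  returned   11
8      46   shipped   11
filter rows where refund > 76:
   refund   status  qty
1      95     paid   12
0      92  shipped   20
6      91  shipped   14
2      82     paid   17
3      77     paid   11
group by status: count(qty), min(refund):
         qty  refund
status              
paid       3      77
shipped    2      91
add column refund_x2 = t['refund'] * 2:
         qty  refund  refund_x2
status                         
paid       3      77        154
shipped    2      91        182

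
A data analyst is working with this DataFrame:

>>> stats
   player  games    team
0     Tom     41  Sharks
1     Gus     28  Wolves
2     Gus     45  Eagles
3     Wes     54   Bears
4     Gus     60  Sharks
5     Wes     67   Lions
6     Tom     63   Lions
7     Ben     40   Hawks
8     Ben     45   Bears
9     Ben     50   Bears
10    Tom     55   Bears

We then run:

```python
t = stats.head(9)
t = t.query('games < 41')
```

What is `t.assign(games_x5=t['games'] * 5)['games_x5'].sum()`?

take first 9 rows:
  player  games    team
0    Tom     41  Sharks
1    Gus     28  Wolves
2    Gus     45  Eagles
3    Wes     54   Bears
4    Gus     60  Sharks
5    Wes     67   Lions
6    Tom     63   Lions
7    Ben     40   Hawks
8    Ben     45   Bears
filter rows where games < 41:
  player  games    team
1    Gus     28  Wolves
7    Ben     40   Hawks
add column games_x5 = t['games'] * 5:
  player  games    team  games_x5
1    Gus     28  Wolves       140
7    Ben     40   Hawks       200

340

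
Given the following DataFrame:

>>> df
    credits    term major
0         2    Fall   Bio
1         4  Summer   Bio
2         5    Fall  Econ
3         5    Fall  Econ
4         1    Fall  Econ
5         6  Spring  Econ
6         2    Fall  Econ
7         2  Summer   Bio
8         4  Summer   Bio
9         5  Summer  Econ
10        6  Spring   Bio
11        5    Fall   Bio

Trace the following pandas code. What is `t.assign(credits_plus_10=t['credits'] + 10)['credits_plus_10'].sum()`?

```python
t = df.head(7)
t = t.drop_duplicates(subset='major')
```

take first 7 rows:
   credits    term major
0        2    Fall   Bio
1        4  Summer   Bio
2        5    Fall  Econ
3        5    Fall  Econ
4        1    Fall  Econ
5        6  Spring  Econ
6        2    Fall  Econ
drop duplicate major (keep=first):
   credits  term major
0        2  Fall   Bio
2        5  Fall  Econ
add column credits_plus_10 = t['credits'] + 10:
   credits  term major  credits_plus_10
0        2  Fall   Bio               12
2        5  Fall  Econ               15
sum of column 'credits_plus_10' → 27

27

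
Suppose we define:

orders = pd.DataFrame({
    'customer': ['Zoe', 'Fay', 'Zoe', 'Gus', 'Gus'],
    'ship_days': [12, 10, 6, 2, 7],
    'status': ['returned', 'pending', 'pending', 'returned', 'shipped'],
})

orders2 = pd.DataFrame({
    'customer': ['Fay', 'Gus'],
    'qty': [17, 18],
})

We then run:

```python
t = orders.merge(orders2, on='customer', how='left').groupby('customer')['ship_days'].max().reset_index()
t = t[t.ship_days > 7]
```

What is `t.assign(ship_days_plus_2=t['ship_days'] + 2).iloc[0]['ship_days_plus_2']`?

12

merge on 'customer' (how='left') → 5 rows:
  customer  ship_days    status   qty
0      Zoe         12  returned   NaN
1      Fay         10   pending  17.0
2      Zoe          6   pending   NaN
3      Gus          2  returned  18.0
4      Gus          7   shipped  18.0
group by customer, max of ship_days:
customer
Fay    10
Gus     7
Zoe    12
Name: ship_days, dtype: int64
reset_index():
  customer  ship_days
0      Fay         10
1      Gus          7
2      Zoe         12
filter rows where ship_days > 7:
  customer  ship_days
0      Fay         10
2      Zoe         12
add column ship_days_plus_2 = t['ship_days'] + 2:
  customer  ship_days  ship_days_plus_2
0      Fay         10                12
2      Zoe         12                14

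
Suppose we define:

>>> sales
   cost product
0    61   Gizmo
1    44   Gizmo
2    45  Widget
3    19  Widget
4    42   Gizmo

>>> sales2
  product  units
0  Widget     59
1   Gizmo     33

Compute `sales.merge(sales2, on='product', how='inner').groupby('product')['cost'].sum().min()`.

64

merge on 'product' (how='inner') → 5 rows:
   cost product  units
0    61   Gizmo     33
1    44   Gizmo     33
2    45  Widget     59
3    19  Widget     59
4    42   Gizmo     33
group by product, sum of cost:
product
Gizmo     147
Widget     64
Name: cost, dtype: int64
So min() = 64.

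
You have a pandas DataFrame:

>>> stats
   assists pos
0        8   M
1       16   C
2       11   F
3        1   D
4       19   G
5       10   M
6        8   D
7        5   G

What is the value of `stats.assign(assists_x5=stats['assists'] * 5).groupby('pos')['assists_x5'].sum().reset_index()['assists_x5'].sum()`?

390

add column assists_x5 = stats['assists'] * 5:
   assists pos  assists_x5
0        8   M          40
1       16   C          80
2       11   F          55
3        1   D           5
4       19   G          95
5       10   M          50
6        8   D          40
7        5   G          25
group by pos, sum of assists_x5:
pos
C     80
D     45
F     55
G    120
M     90
Name: assists_x5, dtype: int64
reset_index():
  pos  assists_x5
0   C          80
1   D          45
2   F          55
3   G         120
4   M          90
Reading off the sum of column 'assists_x5', we get 390.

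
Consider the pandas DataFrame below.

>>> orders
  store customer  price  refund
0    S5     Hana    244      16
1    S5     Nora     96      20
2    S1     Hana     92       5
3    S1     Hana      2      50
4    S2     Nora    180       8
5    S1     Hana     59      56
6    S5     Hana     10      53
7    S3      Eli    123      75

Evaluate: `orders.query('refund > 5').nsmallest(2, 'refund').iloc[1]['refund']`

16

filter rows where refund > 5:
  store customer  price  refund
0    S5     Hana    244      16
1    S5     Nora     96      20
3    S1     Hana      2      50
4    S2     Nora    180       8
5    S1     Hana     59      56
6    S5     Hana     10      53
7    S3      Eli    123      75
take 2 rows with smallest refund:
  store customer  price  refund
4    S2     Nora    180       8
0    S5     Hana    244      16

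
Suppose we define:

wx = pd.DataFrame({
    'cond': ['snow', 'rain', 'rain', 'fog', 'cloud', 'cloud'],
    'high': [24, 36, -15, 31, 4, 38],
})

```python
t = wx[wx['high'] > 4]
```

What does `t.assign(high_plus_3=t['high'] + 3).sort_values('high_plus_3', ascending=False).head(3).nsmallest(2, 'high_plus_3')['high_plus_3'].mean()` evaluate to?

36.5

filter rows where high > 4:
    cond  high
0   snow    24
1   rain    36
3    fog    31
5  cloud    38
add column high_plus_3 = t['high'] + 3:
    cond  high  high_plus_3
0   snow    24           27
1   rain    36           39
3    fog    31           34
5  cloud    38           41
sort by high_plus_3 descending:
    cond  high  high_plus_3
5  cloud    38           41
1   rain    36           39
3    fog    31           34
0   snow    24           27
take first 3 rows:
    cond  high  high_plus_3
5  cloud    38           41
1   rain    36           39
3    fog    31           34
take 2 rows with smallest high_plus_3:
   cond  high  high_plus_3
3   fog    31           34
1  rain    36           39
Taking the mean of column 'high_plus_3' gives 36.5.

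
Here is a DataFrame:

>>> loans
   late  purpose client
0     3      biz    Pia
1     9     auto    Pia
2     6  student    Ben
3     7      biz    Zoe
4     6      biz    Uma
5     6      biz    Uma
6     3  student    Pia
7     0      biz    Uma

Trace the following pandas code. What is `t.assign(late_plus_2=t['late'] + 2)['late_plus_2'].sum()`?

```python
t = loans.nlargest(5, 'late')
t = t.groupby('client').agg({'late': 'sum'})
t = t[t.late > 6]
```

take 5 rows with largest late:
   late  purpose client
1     9     auto    Pia
3     7      biz    Zoe
2     6  student    Ben
4     6      biz    Uma
5     6      biz    Uma
group by client, sum of late:
        late
client      
Ben        6
Pia        9
Uma       12
Zoe        7
filter rows where late > 6:
        late
client      
Pia        9
Uma       12
Zoe        7
add column late_plus_2 = t['late'] + 2:
        late  late_plus_2
client                   
Pia        9           11
Uma       12           14
Zoe        7            9
Taking the sum of column 'late_plus_2' gives 34.

34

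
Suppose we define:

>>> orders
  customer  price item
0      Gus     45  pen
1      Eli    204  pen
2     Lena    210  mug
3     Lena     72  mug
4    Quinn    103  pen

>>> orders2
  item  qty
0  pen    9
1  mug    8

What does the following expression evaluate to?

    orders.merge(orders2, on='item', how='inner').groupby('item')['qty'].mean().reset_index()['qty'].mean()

8.5

merge on 'item' (how='inner') → 5 rows:
  customer  price item  qty
0      Gus     45  pen    9
1      Eli    204  pen    9
2     Lena    210  mug    8
3     Lena     72  mug    8
4    Quinn    103  pen    9
group by item, mean of qty:
item
mug    8.0
pen    9.0
Name: qty, dtype: float64
reset_index():
  item  qty
0  mug  8.0
1  pen  9.0
mean of column 'qty' → 8.5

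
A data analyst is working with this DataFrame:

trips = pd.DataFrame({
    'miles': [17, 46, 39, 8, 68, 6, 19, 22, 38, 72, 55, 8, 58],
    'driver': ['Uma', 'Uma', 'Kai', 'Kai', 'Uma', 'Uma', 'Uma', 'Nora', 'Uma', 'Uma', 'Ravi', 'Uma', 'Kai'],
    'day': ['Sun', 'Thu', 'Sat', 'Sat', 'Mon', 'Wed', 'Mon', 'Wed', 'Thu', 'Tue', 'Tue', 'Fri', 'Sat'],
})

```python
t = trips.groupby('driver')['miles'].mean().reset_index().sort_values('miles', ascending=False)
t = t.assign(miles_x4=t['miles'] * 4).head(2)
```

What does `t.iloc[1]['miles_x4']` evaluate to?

group by driver, mean of miles:
driver
Kai     35.00
Nora    22.00
Ravi    55.00
Uma     34.25
Name: miles, dtype: float64
reset_index():
  driver  miles
0    Kai  35.00
1   Nora  22.00
2   Ravi  55.00
3    Uma  34.25
sort by miles descending:
  driver  miles
2   Ravi  55.00
0    Kai  35.00
3    Uma  34.25
1   Nora  22.00
add column miles_x4 = t['miles'] * 4:
  driver  miles  miles_x4
2   Ravi  55.00     220.0
0    Kai  35.00     140.0
3    Uma  34.25     137.0
1   Nora  22.00      88.0
take first 2 rows:
  driver  miles  miles_x4
2   Ravi   55.0     220.0
0    Kai   35.0     140.0
Hence 140.0.

140.0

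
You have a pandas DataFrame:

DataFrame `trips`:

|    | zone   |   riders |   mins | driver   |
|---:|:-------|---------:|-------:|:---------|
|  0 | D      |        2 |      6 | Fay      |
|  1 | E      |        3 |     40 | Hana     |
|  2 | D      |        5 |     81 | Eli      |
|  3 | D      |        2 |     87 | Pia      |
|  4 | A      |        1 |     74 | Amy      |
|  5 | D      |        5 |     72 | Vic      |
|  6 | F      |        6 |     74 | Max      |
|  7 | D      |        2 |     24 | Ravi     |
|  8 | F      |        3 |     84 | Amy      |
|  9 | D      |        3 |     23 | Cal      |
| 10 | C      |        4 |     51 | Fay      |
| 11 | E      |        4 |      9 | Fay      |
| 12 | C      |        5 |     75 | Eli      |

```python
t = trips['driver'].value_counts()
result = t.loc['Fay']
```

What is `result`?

value_counts of driver:
driver
Fay     3
Eli     2
Amy     2
Hana    1
Pia     1
Vic     1
Max     1
Ravi    1
Cal     1
Name: count, dtype: int64
Taking the value at index 'Fay' gives 3.

3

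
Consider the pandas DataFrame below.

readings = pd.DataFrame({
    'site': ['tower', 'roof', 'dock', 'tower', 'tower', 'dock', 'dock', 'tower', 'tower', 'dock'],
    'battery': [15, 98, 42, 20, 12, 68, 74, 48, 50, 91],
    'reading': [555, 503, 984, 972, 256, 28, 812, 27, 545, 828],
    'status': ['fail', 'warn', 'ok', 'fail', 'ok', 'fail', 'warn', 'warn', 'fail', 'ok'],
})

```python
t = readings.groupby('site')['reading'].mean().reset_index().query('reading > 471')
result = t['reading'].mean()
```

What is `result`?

group by site, mean of reading:
site
dock     663.0
roof     503.0
tower    471.0
Name: reading, dtype: float64
reset_index():
    site  reading
0   dock    663.0
1   roof    503.0
2  tower    471.0
filter rows where reading > 471:
   site  reading
0  dock    663.0
1  roof    503.0
The mean of column 'reading' is 583.0.

583.0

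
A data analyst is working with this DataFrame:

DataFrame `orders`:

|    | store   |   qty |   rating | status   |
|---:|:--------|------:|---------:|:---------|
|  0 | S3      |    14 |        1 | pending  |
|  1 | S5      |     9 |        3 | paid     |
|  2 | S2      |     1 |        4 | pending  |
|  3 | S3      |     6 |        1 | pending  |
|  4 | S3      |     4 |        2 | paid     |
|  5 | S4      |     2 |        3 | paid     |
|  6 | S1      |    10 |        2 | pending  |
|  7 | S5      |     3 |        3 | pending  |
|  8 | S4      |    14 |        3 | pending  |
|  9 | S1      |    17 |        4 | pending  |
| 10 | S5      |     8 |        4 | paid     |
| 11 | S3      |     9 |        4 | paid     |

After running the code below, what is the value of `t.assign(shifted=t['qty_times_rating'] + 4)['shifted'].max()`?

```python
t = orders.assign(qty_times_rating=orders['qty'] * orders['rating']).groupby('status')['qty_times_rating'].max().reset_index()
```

72

add column qty_times_rating = orders['qty'] * orders['rating']:
   store  qty  rating   status  qty_times_rating
0     S3   14       1  pending                14
1     S5    9       3     paid                27
2     S2    1       4  pending                 4
3     S3    6       1  pending                 6
4     S3    4       2     paid                 8
5     S4    2       3     paid                 6
6     S1   10       2  pending                20
7     S5    3       3  pending                 9
8     S4   14       3  pending                42
9     S1   17       4  pending                68
10    S5    8       4     paid                32
11    S3    9       4     paid                36
group by status, max of qty_times_rating:
status
paid       36
pending    68
Name: qty_times_rating, dtype: int64
reset_index():
    status  qty_times_rating
0     paid                36
1  pending                68
add column shifted = t['qty_times_rating'] + 4:
    status  qty_times_rating  shifted
0     paid                36       40
1  pending                68       72
So max() = 72.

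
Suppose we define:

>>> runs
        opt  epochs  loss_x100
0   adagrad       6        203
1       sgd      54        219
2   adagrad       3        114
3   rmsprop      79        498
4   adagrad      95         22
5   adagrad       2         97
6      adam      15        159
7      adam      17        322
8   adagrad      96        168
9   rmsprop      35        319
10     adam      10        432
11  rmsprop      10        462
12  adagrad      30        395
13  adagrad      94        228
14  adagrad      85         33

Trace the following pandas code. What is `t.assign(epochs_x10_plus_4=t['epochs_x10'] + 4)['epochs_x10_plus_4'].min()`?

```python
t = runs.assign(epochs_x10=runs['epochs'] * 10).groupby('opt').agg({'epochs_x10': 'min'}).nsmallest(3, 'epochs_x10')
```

24

add column epochs_x10 = runs['epochs'] * 10:
        opt  epochs  loss_x100  epochs_x10
0   adagrad       6        203          60
1       sgd      54        219         540
2   adagrad       3        114          30
3   rmsprop      79        498         790
4   adagrad      95         22         950
5   adagrad       2         97          20
6      adam      15        159         150
7      adam      17        322         170
8   adagrad      96        168         960
9   rmsprop      35        319         350
10     adam      10        432         100
11  rmsprop      10        462         100
12  adagrad      30        395         300
13  adagrad      94        228         940
14  adagrad      85         33         850
group by opt, min of epochs_x10:
         epochs_x10
opt                
adagrad          20
adam            100
rmsprop         100
sgd             540
take 3 rows with smallest epochs_x10:
         epochs_x10
opt                
adagrad          20
adam            100
rmsprop         100
add column epochs_x10_plus_4 = t['epochs_x10'] + 4:
         epochs_x10  epochs_x10_plus_4
opt                                   
adagrad          20                 24
adam            100                104
rmsprop         100                104
Finally, min of column 'epochs_x10_plus_4' = 24.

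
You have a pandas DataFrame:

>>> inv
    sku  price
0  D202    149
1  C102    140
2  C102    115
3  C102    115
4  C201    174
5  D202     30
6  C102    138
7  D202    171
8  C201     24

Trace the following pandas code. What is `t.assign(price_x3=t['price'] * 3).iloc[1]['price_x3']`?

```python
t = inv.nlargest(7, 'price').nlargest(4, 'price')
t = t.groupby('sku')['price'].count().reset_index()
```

take 7 rows with largest price:
    sku  price
4  C201    174
7  D202    171
0  D202    149
1  C102    140
6  C102    138
2  C102    115
3  C102    115
take 4 rows with largest price:
    sku  price
4  C201    174
7  D202    171
0  D202    149
1  C102    140
group by sku, count of price:
sku
C102    1
C201    1
D202    2
Name: price, dtype: int64
reset_index():
    sku  price
0  C102      1
1  C201      1
2  D202      2
add column price_x3 = t['price'] * 3:
    sku  price  price_x3
0  C102      1         3
1  C201      1         3
2  D202      2         6

3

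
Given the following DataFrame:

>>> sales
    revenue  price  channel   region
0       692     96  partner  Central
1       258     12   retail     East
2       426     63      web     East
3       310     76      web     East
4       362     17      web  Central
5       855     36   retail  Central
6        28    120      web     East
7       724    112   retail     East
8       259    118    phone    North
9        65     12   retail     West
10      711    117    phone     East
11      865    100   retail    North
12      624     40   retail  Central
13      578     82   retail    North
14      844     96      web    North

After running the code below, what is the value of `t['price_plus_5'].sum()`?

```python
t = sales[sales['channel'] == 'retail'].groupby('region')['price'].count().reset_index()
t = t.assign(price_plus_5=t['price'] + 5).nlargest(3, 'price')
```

21

filter rows where channel == 'retail':
    revenue  price channel   region
1       258     12  retail     East
5       855     36  retail  Central
7       724    112  retail     East
9        65     12  retail     West
11      865    100  retail    North
12      624     40  retail  Central
13      578     82  retail    North
group by region, count of price:
region
Central    2
East       2
North      2
West       1
Name: price, dtype: int64
reset_index():
    region  price
0  Central      2
1     East      2
2    North      2
3     West      1
add column price_plus_5 = t['price'] + 5:
    region  price  price_plus_5
0  Central      2             7
1     East      2             7
2    North      2             7
3     West      1             6
take 3 rows with largest price:
    region  price  price_plus_5
0  Central      2             7
1     East      2             7
2    North      2             7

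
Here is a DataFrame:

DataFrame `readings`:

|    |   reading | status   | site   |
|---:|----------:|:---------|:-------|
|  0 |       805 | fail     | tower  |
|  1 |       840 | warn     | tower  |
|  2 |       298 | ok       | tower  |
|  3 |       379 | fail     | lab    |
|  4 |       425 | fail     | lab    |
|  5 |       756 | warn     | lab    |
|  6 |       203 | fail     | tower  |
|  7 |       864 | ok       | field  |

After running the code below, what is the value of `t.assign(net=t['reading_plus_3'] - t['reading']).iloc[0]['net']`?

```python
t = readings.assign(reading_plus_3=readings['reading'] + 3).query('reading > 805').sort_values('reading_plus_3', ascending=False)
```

3

add column reading_plus_3 = readings['reading'] + 3:
   reading status   site  reading_plus_3
0      805   fail  tower             808
1      840   warn  tower             843
2      298     ok  tower             301
3      379   fail    lab             382
4      425   fail    lab             428
5      756   warn    lab             759
6      203   fail  tower             206
7      864     ok  field             867
filter rows where reading > 805:
   reading status   site  reading_plus_3
1      840   warn  tower             843
7      864     ok  field             867
sort by reading_plus_3 descending:
   reading status   site  reading_plus_3
7      864     ok  field             867
1      840   warn  tower             843
add column net = t['reading_plus_3'] - t['reading']:
   reading status   site  reading_plus_3  net
7      864     ok  field             867    3
1      840   warn  tower             843    3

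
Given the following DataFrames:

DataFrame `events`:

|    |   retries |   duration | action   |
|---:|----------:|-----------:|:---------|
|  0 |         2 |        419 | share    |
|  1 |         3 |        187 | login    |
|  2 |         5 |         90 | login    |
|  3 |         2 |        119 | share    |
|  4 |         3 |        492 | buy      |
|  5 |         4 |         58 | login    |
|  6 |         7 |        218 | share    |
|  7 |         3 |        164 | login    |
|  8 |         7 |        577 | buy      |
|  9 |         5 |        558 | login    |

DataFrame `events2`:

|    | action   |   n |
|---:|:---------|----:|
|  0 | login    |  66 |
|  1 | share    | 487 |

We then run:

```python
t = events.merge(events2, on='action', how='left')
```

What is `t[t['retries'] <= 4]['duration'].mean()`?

merge on 'action' (how='left') → 10 rows:
   retries  duration action      n
0        2       419  share  487.0
1        3       187  login   66.0
2        5        90  login   66.0
3        2       119  share  487.0
4        3       492    buy    NaN
5        4        58  login   66.0
6        7       218  share  487.0
7        3       164  login   66.0
8        7       577    buy    NaN
9        5       558  login   66.0
filter rows where retries <= 4:
   retries  duration action      n
0        2       419  share  487.0
1        3       187  login   66.0
3        2       119  share  487.0
4        3       492    buy    NaN
5        4        58  login   66.0
7        3       164  login   66.0
Taking the mean of column 'duration' gives 239.833333333.

239.833333333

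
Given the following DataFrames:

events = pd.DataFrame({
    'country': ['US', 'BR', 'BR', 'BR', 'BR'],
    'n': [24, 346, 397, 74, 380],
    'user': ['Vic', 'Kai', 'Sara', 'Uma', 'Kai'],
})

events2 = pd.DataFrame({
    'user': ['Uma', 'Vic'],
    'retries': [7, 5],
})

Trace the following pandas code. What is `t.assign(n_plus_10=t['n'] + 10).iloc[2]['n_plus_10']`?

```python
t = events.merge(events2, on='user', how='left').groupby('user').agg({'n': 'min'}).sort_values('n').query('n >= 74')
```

merge on 'user' (how='left') → 5 rows:
  country    n  user  retries
0      US   24   Vic      5.0
1      BR  346   Kai      NaN
2      BR  397  Sara      NaN
3      BR   74   Uma      7.0
4      BR  380   Kai      NaN
group by user, min of n:
        n
user     
Kai   346
Sara  397
Uma    74
Vic    24
sort by n:
        n
user     
Vic    24
Uma    74
Kai   346
Sara  397
filter rows where n >= 74:
        n
user     
Uma    74
Kai   346
Sara  397
add column n_plus_10 = t['n'] + 10:
        n  n_plus_10
user                
Uma    74         84
Kai   346        356
Sara  397        407
Hence 407.

407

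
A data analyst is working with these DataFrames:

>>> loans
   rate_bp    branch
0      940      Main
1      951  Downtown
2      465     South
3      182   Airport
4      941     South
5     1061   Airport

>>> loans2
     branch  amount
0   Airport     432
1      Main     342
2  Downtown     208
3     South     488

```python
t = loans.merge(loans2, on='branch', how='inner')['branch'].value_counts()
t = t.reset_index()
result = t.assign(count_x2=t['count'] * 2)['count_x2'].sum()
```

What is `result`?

12

merge on 'branch' (how='inner') → 6 rows:
   rate_bp    branch  amount
0      940      Main     342
1      951  Downtown     208
2      465     South     488
3      182   Airport     432
4      941     South     488
5     1061   Airport     432
value_counts of branch:
branch
South       2
Airport     2
Main        1
Downtown    1
Name: count, dtype: int64
reset_index():
     branch  count
0     South      2
1   Airport      2
2      Main      1
3  Downtown      1
add column count_x2 = t['count'] * 2:
     branch  count  count_x2
0     South      2         4
1   Airport      2         4
2      Main      1         2
3  Downtown      1         2
Finally, sum of column 'count_x2' = 12.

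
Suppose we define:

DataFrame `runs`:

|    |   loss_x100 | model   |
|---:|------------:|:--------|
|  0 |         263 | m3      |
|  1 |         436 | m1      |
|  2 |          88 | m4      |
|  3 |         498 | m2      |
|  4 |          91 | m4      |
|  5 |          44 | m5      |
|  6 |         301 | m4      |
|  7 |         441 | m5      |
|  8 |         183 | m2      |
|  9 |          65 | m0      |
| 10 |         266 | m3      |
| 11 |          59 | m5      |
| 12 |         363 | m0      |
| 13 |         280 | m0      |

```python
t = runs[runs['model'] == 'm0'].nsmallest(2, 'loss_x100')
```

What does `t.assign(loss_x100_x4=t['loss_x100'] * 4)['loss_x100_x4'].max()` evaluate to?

filter rows where model == 'm0':
    loss_x100 model
9          65    m0
12        363    m0
13        280    m0
take 2 rows with smallest loss_x100:
    loss_x100 model
9          65    m0
13        280    m0
add column loss_x100_x4 = t['loss_x100'] * 4:
    loss_x100 model  loss_x100_x4
9          65    m0           260
13        280    m0          1120
Taking the max of column 'loss_x100_x4' gives 1120.

1120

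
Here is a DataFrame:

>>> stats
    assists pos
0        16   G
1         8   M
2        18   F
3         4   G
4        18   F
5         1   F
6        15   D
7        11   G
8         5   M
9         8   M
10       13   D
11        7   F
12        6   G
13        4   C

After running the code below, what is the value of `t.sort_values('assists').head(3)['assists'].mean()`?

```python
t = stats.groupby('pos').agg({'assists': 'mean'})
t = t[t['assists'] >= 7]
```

group by pos, mean of assists:
     assists
pos         
C       4.00
D      14.00
F      11.00
G       9.25
M       7.00
filter rows where assists >= 7:
     assists
pos         
D      14.00
F      11.00
G       9.25
M       7.00
sort by assists:
     assists
pos         
M       7.00
G       9.25
F      11.00
D      14.00
take first 3 rows:
     assists
pos         
M       7.00
G       9.25
F      11.00

9.08333333333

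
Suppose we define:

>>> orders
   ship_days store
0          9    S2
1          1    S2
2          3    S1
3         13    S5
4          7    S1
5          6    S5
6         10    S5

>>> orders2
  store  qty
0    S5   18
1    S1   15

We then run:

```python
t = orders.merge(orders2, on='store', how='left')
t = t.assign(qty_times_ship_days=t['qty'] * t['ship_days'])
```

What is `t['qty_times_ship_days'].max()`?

merge on 'store' (how='left') → 7 rows:
   ship_days store   qty
0          9    S2   NaN
1          1    S2   NaN
2          3    S1  15.0
3         13    S5  18.0
4          7    S1  15.0
5          6    S5  18.0
6         10    S5  18.0
add column qty_times_ship_days = t['qty'] * t['ship_days']:
   ship_days store   qty  qty_times_ship_days
0          9    S2   NaN                  NaN
1          1    S2   NaN                  NaN
2          3    S1  15.0                 45.0
3         13    S5  18.0                234.0
4          7    S1  15.0                105.0
5          6    S5  18.0                108.0
6         10    S5  18.0                180.0
Then the max of column 'qty_times_ship_days': 234.0

234.0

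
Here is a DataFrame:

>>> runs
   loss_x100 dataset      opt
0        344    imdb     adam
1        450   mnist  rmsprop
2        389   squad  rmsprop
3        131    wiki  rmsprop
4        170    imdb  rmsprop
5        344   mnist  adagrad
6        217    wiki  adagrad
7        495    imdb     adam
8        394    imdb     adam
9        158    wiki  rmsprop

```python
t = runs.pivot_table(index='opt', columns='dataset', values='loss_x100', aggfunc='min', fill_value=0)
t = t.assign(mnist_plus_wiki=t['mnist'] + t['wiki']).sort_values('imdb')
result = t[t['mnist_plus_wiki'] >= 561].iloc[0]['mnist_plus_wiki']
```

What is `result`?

561

pivot: rows=opt, cols=dataset, min(loss_x100):
dataset  imdb  mnist  squad  wiki
opt                              
adagrad     0    344      0   217
adam      344      0      0     0
rmsprop   170    450    389   131
add column mnist_plus_wiki = t['mnist'] + t['wiki']:
dataset  imdb  mnist  squad  wiki  mnist_plus_wiki
opt                                               
adagrad     0    344      0   217              561
adam      344      0      0     0                0
rmsprop   170    450    389   131              581
sort by imdb:
dataset  imdb  mnist  squad  wiki  mnist_plus_wiki
opt                                               
adagrad     0    344      0   217              561
rmsprop   170    450    389   131              581
adam      344      0      0     0                0
filter rows where mnist_plus_wiki >= 561:
dataset  imdb  mnist  squad  wiki  mnist_plus_wiki
opt                                               
adagrad     0    344      0   217              561
rmsprop   170    450    389   131              581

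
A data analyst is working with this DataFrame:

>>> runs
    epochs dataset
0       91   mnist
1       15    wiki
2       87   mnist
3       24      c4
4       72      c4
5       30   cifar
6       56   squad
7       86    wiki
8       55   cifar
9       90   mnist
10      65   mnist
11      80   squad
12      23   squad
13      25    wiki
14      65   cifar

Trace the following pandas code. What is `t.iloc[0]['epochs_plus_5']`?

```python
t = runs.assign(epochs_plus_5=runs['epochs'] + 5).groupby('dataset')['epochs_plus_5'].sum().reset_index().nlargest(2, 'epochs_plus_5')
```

add column epochs_plus_5 = runs['epochs'] + 5:
    epochs dataset  epochs_plus_5
0       91   mnist             96
1       15    wiki             20
2       87   mnist             92
3       24      c4             29
4       72      c4             77
5       30   cifar             35
6       56   squad             61
7       86    wiki             91
8       55   cifar             60
9       90   mnist             95
10      65   mnist             70
11      80   squad             85
12      23   squad             28
13      25    wiki             30
14      65   cifar             70
group by dataset, sum of epochs_plus_5:
dataset
c4       106
cifar    165
mnist    353
squad    174
wiki     141
Name: epochs_plus_5, dtype: int64
reset_index():
  dataset  epochs_plus_5
0      c4            106
1   cifar            165
2   mnist            353
3   squad            174
4    wiki            141
take 2 rows with largest epochs_plus_5:
  dataset  epochs_plus_5
2   mnist            353
3   squad            174
The value at position 0, column 'epochs_plus_5' is 353.

353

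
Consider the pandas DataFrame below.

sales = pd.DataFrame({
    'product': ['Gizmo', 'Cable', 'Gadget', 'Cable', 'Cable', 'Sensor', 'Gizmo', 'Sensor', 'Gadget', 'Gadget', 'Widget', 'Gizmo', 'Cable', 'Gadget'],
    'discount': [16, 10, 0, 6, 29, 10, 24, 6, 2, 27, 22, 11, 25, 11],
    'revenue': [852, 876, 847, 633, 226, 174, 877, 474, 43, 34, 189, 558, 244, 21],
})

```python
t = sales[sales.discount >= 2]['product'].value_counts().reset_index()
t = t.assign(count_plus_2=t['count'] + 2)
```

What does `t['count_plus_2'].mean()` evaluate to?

filter rows where discount >= 2:
   product  discount  revenue
0    Gizmo        16      852
1    Cable        10      876
3    Cable         6      633
4    Cable        29      226
5   Sensor        10      174
6    Gizmo        24      877
7   Sensor         6      474
8   Gadget         2       43
9   Gadget        27       34
10  Widget        22      189
11   Gizmo        11      558
12   Cable        25      244
13  Gadget        11       21
value_counts of product:
product
Cable     4
Gizmo     3
Gadget    3
Sensor    2
Widget    1
Name: count, dtype: int64
reset_index():
  product  count
0   Cable      4
1   Gizmo      3
2  Gadget      3
3  Sensor      2
4  Widget      1
add column count_plus_2 = t['count'] + 2:
  product  count  count_plus_2
0   Cable      4             6
1   Gizmo      3             5
2  Gadget      3             5
3  Sensor      2             4
4  Widget      1             3
So mean() = 4.6.

4.6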